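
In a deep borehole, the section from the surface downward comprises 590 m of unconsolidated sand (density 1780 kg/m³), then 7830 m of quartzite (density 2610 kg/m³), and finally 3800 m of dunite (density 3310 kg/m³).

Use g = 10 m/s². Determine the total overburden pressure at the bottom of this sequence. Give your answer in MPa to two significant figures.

unconsolidated sand: 1780 kg/m³ × 10 m/s² × 590 m = 1.050×10^7 Pa = 10.50 MPa
quartzite: 2610 kg/m³ × 10 m/s² × 7830 m = 2.044×10^8 Pa = 204.4 MPa
dunite: 3310 kg/m³ × 10 m/s² × 3800 m = 1.258×10^8 Pa = 125.8 MPa
Total = 10.50 + 204.4 + 125.8 = 340.64 MPa

340 MPa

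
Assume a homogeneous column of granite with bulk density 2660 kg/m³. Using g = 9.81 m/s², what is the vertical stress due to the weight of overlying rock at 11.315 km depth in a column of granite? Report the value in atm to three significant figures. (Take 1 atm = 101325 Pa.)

granite: 2660 kg/m³ × 9.81 m/s² × 11315 m = 2.953×10^8 Pa = 2914 atm

2910 atm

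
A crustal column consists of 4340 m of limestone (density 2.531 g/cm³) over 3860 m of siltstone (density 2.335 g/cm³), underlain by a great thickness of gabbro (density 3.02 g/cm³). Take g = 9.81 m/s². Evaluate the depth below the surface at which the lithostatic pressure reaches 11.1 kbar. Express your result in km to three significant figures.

39.0 km

Pressure at base of upper layers: 2531×9.81×4340 + 2335×9.81×3860 = 1.962×10^8 Pa = 1.962 kbar
Remaining pressure to be supplied by gabbro: 1.110×10^9 − 1.962×10^8 = 9.138×10^8 Pa
Additional depth in gabbro = 9.138×10^8 Pa / (3020 kg/m³ × 9.81 m/s²) = 30845 m
Total depth = 8200 m + 30845 m = 39045 m
= 39.045 km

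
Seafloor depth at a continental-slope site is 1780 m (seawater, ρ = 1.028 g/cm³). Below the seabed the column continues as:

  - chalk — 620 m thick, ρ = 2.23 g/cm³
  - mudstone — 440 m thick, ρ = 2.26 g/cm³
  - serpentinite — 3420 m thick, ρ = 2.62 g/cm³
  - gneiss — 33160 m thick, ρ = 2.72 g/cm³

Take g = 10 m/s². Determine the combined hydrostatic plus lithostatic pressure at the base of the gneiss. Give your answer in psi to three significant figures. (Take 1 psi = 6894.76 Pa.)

seawater: 1028 kg/m³ × 10 m/s² × 1780 m = 1.830×10^7 Pa = 2654 psi
chalk: 2230 kg/m³ × 10 m/s² × 620 m = 1.383×10^7 Pa = 2005 psi
mudstone: 2260 kg/m³ × 10 m/s² × 440 m = 9.944×10^6 Pa = 1442 psi
serpentinite: 2620 kg/m³ × 10 m/s² × 3420 m = 8.960×10^7 Pa = 12996 psi
gneiss: 2720 kg/m³ × 10 m/s² × 33160 m = 9.020×10^8 Pa = 1.308×10^5 psi
Total = 2654 + 2005 + 1442 + 12996 + 1.308×10^5 = 1.4991×10^5 psi

150000 psi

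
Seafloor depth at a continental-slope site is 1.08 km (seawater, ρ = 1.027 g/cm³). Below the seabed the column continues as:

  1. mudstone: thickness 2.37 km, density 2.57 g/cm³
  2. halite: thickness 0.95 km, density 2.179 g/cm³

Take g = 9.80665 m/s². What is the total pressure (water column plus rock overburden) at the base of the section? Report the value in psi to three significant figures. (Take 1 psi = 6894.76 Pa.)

13200 psi

seawater: 1027 kg/m³ × 9.80665 m/s² × 1080 m = 1.088×10^7 Pa = 1578 psi
mudstone: 2570 kg/m³ × 9.80665 m/s² × 2370 m = 5.973×10^7 Pa = 8663 psi
halite: 2179 kg/m³ × 9.80665 m/s² × 950 m = 2.030×10^7 Pa = 2944 psi
Total = 1578 + 8663 + 2944 = 13185 psi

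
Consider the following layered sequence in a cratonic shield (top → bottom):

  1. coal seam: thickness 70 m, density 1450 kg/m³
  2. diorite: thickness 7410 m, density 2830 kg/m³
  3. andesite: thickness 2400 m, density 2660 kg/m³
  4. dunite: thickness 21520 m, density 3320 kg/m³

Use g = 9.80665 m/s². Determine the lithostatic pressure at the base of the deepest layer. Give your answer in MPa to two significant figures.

coal seam: 1450 kg/m³ × 9.80665 m/s² × 70 m = 9.954×10^5 Pa = 0.9954 MPa
diorite: 2830 kg/m³ × 9.80665 m/s² × 7410 m = 2.056×10^8 Pa = 205.6 MPa
andesite: 2660 kg/m³ × 9.80665 m/s² × 2400 m = 6.261×10^7 Pa = 62.61 MPa
dunite: 3320 kg/m³ × 9.80665 m/s² × 21520 m = 7.006×10^8 Pa = 700.6 MPa
Total = 0.9954 + 205.6 + 62.61 + 700.6 = 969.90 MPa

970 MPa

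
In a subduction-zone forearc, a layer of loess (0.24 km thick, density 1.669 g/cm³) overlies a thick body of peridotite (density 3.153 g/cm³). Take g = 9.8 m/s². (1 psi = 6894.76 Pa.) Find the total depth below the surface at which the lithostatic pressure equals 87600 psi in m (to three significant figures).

19700 m

Pressure at base of upper layers: 1669×9.8×240 = 3.925×10^6 Pa = 569.3 psi
Remaining pressure to be supplied by peridotite: 6.040×10^8 − 3.925×10^6 = 6.001×10^8 Pa
Additional depth in peridotite = 6.001×10^8 Pa / (3153 kg/m³ × 9.8 m/s²) = 19420 m
Total depth = 240 m + 19420 m = 19660 m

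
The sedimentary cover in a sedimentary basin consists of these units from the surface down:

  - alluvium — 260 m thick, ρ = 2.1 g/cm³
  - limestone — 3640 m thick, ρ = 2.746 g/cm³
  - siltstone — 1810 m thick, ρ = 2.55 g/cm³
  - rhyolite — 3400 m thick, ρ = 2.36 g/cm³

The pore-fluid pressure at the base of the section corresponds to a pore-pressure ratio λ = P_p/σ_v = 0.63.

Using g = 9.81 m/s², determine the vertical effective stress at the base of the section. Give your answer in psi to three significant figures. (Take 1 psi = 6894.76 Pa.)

12200 psi

Overburden (lithostatic) stress σ_v:
alluvium: 2100 kg/m³ × 9.81 m/s² × 260 m = 5.356×10^6 Pa = 5.356 MPa
limestone: 2746 kg/m³ × 9.81 m/s² × 3640 m = 9.806×10^7 Pa = 98.06 MPa
siltstone: 2550 kg/m³ × 9.81 m/s² × 1810 m = 4.528×10^7 Pa = 45.28 MPa
rhyolite: 2360 kg/m³ × 9.81 m/s² × 3400 m = 7.872×10^7 Pa = 78.72 MPa
Total = 5.356 + 98.06 + 45.28 + 78.72 = 227.41 MPa
Pore pressure P_p = λ·σ_v = 0.63 × 227.4 MPa = 143.3 MPa
Effective stress σ' = σ_v − P_p = 227.4 − 143.3 = 84.140 MPa = 12203 psi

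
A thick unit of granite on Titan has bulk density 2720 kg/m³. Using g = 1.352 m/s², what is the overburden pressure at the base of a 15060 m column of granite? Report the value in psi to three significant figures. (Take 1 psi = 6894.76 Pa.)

granite: 2720 kg/m³ × 1.352 m/s² × 15060 m = 5.538×10^7 Pa = 8033 psi

8030 psi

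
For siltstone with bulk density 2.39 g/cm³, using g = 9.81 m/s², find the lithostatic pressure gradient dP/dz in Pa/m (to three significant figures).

dP/dz = ρg = 2390 kg/m³ × 9.81 m/s² = 23446 Pa/m

23400 Pa/m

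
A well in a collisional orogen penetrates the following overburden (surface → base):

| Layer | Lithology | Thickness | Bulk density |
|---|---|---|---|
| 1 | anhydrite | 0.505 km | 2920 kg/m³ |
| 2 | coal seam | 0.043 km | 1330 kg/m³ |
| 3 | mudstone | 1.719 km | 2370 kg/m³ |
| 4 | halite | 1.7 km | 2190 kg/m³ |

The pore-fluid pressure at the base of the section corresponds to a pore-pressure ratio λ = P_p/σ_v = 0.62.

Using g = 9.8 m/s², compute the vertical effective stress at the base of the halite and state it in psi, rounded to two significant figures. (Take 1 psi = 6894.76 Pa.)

5000 psi

Overburden (lithostatic) stress σ_v:
anhydrite: 2920 kg/m³ × 9.8 m/s² × 505 m = 1.445×10^7 Pa = 14.45 MPa
coal seam: 1330 kg/m³ × 9.8 m/s² × 43 m = 5.605×10^5 Pa = 0.5605 MPa
mudstone: 2370 kg/m³ × 9.8 m/s² × 1719 m = 3.993×10^7 Pa = 39.93 MPa
halite: 2190 kg/m³ × 9.8 m/s² × 1700 m = 3.649×10^7 Pa = 36.49 MPa
Total = 14.45 + 0.5605 + 39.93 + 36.49 = 91.422 MPa
Pore pressure P_p = λ·σ_v = 0.62 × 91.42 MPa = 56.68 MPa
Effective stress σ' = σ_v − P_p = 91.42 − 56.68 = 34.741 MPa = 5038.7 psi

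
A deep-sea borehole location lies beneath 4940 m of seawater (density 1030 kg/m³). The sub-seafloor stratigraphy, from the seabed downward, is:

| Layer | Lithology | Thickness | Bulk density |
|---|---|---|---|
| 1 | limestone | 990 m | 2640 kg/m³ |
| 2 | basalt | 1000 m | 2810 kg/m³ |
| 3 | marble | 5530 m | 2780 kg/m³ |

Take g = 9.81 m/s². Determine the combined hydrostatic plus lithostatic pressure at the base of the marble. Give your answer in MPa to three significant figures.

seawater: 1030 kg/m³ × 9.81 m/s² × 4940 m = 4.992×10^7 Pa = 49.92 MPa
limestone: 2640 kg/m³ × 9.81 m/s² × 990 m = 2.564×10^7 Pa = 25.64 MPa
basalt: 2810 kg/m³ × 9.81 m/s² × 1000 m = 2.757×10^7 Pa = 27.57 MPa
marble: 2780 kg/m³ × 9.81 m/s² × 5530 m = 1.508×10^8 Pa = 150.8 MPa
Total = 49.92 + 25.64 + 27.57 + 150.8 = 253.93 MPa

254 MPa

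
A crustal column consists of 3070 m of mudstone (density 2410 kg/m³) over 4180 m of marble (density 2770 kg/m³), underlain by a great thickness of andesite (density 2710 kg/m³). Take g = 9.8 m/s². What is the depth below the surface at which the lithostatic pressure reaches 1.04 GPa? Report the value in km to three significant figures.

Pressure at base of upper layers: 2410×9.8×3070 + 2770×9.8×4180 = 1.860×10^8 Pa = 0.1860 GPa
Remaining pressure to be supplied by andesite: 1.040×10^9 − 1.860×10^8 = 8.540×10^8 Pa
Additional depth in andesite = 8.540×10^8 Pa / (2710 kg/m³ × 9.8 m/s²) = 32157 m
Total depth = 7250 m + 32157 m = 39407 m
= 39.407 km

39.4 km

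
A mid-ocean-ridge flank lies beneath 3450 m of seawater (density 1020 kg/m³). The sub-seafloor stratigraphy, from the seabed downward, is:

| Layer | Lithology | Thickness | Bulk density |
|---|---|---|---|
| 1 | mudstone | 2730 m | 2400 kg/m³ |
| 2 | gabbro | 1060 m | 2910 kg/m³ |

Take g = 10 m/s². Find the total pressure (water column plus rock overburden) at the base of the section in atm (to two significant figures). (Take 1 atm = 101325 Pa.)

seawater: 1020 kg/m³ × 10 m/s² × 3450 m = 3.519×10^7 Pa = 347.3 atm
mudstone: 2400 kg/m³ × 10 m/s² × 2730 m = 6.552×10^7 Pa = 646.6 atm
gabbro: 2910 kg/m³ × 10 m/s² × 1060 m = 3.085×10^7 Pa = 304.4 atm
Total = 347.3 + 646.6 + 304.4 = 1298.4 atm

1300 atm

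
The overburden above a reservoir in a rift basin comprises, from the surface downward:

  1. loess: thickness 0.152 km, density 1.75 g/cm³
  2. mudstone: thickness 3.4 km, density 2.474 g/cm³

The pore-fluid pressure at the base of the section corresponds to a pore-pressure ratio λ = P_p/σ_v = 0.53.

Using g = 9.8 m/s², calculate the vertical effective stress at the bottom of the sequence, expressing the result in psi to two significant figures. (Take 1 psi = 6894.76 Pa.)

Overburden (lithostatic) stress σ_v:
loess: 1750 kg/m³ × 9.8 m/s² × 152 m = 2.607×10^6 Pa = 2.607 MPa
mudstone: 2474 kg/m³ × 9.8 m/s² × 3400 m = 8.243×10^7 Pa = 82.43 MPa
Total = 2.607 + 82.43 = 85.040 MPa
Pore pressure P_p = λ·σ_v = 0.53 × 85.04 MPa = 45.07 MPa
Effective stress σ' = σ_v − P_p = 85.04 − 45.07 = 39.969 MPa = 5797.0 psi

5800 psi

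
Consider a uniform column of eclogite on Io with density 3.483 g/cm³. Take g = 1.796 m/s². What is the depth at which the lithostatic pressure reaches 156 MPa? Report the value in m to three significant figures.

h = P/(ρg) = 156 MPa / (3483 kg/m³ × 1.796 m/s²) = 1.560×10^8 Pa / 6255.5 Pa/m = 24938 m

24900 m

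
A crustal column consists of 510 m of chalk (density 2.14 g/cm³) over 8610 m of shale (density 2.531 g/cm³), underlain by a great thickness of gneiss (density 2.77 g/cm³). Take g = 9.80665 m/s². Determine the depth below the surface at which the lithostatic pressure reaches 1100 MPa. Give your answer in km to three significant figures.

Pressure at base of upper layers: 2140×9.80665×510 + 2531×9.80665×8610 = 2.244×10^8 Pa = 224.4 MPa
Remaining pressure to be supplied by gneiss: 1.100×10^9 − 2.244×10^8 = 8.756×10^8 Pa
Additional depth in gneiss = 8.756×10^8 Pa / (2770 kg/m³ × 9.80665 m/s²) = 32233 m
Total depth = 9120 m + 32233 m = 41353 m
= 41.353 km

41.4 km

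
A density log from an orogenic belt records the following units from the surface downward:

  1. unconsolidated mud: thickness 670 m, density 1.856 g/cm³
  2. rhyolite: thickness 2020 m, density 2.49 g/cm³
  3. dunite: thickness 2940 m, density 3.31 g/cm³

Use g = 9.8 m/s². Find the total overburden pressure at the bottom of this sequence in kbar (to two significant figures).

unconsolidated mud: 1856 kg/m³ × 9.8 m/s² × 670 m = 1.219×10^7 Pa = 0.1219 kbar
rhyolite: 2490 kg/m³ × 9.8 m/s² × 2020 m = 4.929×10^7 Pa = 0.4929 kbar
dunite: 3310 kg/m³ × 9.8 m/s² × 2940 m = 9.537×10^7 Pa = 0.9537 kbar
Total = 0.1219 + 0.4929 + 0.9537 = 1.5685 kbar

1.6 kbar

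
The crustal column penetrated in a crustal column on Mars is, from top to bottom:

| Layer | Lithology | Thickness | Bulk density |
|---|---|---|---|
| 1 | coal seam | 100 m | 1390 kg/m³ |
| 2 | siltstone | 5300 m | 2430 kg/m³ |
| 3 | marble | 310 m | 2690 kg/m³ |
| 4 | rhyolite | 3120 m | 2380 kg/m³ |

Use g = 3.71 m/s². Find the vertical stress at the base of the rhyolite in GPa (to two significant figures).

coal seam: 1390 kg/m³ × 3.71 m/s² × 100 m = 5.157×10^5 Pa = 5.157×10^-4 GPa
siltstone: 2430 kg/m³ × 3.71 m/s² × 5300 m = 4.778×10^7 Pa = 0.04778 GPa
marble: 2690 kg/m³ × 3.71 m/s² × 310 m = 3.094×10^6 Pa = 3.094×10^-3 GPa
rhyolite: 2380 kg/m³ × 3.71 m/s² × 3120 m = 2.755×10^7 Pa = 0.02755 GPa
Total = 5.157×10^-4 + 0.04778 + 3.094×10^-3 + 0.02755 = 0.078940 GPa

0.079 GPa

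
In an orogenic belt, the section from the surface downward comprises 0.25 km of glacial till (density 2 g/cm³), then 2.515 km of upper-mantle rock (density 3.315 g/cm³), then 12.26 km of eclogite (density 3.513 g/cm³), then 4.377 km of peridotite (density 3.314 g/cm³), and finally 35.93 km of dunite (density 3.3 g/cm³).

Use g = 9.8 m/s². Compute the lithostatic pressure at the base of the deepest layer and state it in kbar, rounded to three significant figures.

18.1 kbar

glacial till: 2000 kg/m³ × 9.8 m/s² × 250 m = 4.900×10^6 Pa = 0.04900 kbar
upper-mantle rock: 3315 kg/m³ × 9.8 m/s² × 2515 m = 8.170×10^7 Pa = 0.8170 kbar
eclogite: 3513 kg/m³ × 9.8 m/s² × 12260 m = 4.221×10^8 Pa = 4.221 kbar
peridotite: 3314 kg/m³ × 9.8 m/s² × 4377 m = 1.422×10^8 Pa = 1.422 kbar
dunite: 3300 kg/m³ × 9.8 m/s² × 35930 m = 1.162×10^9 Pa = 11.62 kbar
Total = 0.04900 + 0.8170 + 4.221 + 1.422 + 11.62 = 18.128 kbar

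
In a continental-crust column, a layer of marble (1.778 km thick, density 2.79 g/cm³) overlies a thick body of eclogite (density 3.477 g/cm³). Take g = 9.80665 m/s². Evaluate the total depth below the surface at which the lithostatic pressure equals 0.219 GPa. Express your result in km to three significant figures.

Pressure at base of upper layers: 2790×9.80665×1778 = 4.865×10^7 Pa = 0.04865 GPa
Remaining pressure to be supplied by eclogite: 2.190×10^8 − 4.865×10^7 = 1.704×10^8 Pa
Additional depth in eclogite = 1.704×10^8 Pa / (3477 kg/m³ × 9.80665 m/s²) = 4996.0 m
Total depth = 1778 m + 4996.0 m = 6774.0 m
= 6.7740 km

6.77 km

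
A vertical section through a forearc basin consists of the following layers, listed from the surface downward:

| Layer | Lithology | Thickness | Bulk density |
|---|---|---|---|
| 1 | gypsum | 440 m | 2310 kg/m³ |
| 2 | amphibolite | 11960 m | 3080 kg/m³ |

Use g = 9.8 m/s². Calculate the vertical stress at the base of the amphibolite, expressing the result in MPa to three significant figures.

371 MPa

gypsum: 2310 kg/m³ × 9.8 m/s² × 440 m = 9.961×10^6 Pa = 9.961 MPa
amphibolite: 3080 kg/m³ × 9.8 m/s² × 11960 m = 3.610×10^8 Pa = 361.0 MPa
Total = 9.961 + 361.0 = 370.96 MPa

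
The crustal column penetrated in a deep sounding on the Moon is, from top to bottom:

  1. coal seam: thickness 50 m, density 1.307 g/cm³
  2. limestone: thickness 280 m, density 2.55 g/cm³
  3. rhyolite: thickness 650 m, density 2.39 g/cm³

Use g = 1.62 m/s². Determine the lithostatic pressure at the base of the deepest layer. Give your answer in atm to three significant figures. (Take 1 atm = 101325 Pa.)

37.3 atm

coal seam: 1307 kg/m³ × 1.62 m/s² × 50 m = 1.059×10^5 Pa = 1.045 atm
limestone: 2550 kg/m³ × 1.62 m/s² × 280 m = 1.157×10^6 Pa = 11.42 atm
rhyolite: 2390 kg/m³ × 1.62 m/s² × 650 m = 2.517×10^6 Pa = 24.84 atm
Total = 1.045 + 11.42 + 24.84 = 37.298 atm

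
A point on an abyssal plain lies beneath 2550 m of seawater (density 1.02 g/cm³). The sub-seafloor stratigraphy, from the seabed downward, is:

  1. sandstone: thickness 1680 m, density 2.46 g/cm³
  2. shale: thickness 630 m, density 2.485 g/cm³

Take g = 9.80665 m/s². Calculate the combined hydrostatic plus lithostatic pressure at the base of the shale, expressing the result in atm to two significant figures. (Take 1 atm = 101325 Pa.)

800 atm

seawater: 1020 kg/m³ × 9.80665 m/s² × 2550 m = 2.551×10^7 Pa = 251.7 atm
sandstone: 2460 kg/m³ × 9.80665 m/s² × 1680 m = 4.053×10^7 Pa = 400.0 atm
shale: 2485 kg/m³ × 9.80665 m/s² × 630 m = 1.535×10^7 Pa = 151.5 atm
Total = 251.7 + 400.0 + 151.5 = 803.25 atm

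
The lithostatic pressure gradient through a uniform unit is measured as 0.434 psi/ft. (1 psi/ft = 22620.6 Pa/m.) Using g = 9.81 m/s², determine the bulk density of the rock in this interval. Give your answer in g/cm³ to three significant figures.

1.00 g/cm³

ρ = (dP/dz)/g = 0.434 psi/ft / 9.81 m/s² = 9817.3 Pa/m / 9.81 m/s² = 1000.7 kg/m³
= 1.001 g/cm³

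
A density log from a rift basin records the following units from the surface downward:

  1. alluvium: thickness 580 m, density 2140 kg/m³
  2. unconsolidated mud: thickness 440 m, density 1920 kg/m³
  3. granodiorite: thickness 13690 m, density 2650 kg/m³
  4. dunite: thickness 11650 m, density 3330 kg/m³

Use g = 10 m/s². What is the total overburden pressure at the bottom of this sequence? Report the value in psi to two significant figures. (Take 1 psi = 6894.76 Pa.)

110000 psi

alluvium: 2140 kg/m³ × 10 m/s² × 580 m = 1.241×10^7 Pa = 1800 psi
unconsolidated mud: 1920 kg/m³ × 10 m/s² × 440 m = 8.448×10^6 Pa = 1225 psi
granodiorite: 2650 kg/m³ × 10 m/s² × 13690 m = 3.628×10^8 Pa = 52618 psi
dunite: 3330 kg/m³ × 10 m/s² × 11650 m = 3.879×10^8 Pa = 56267 psi
Total = 1800 + 1225 + 52618 + 56267 = 1.1191×10^5 psi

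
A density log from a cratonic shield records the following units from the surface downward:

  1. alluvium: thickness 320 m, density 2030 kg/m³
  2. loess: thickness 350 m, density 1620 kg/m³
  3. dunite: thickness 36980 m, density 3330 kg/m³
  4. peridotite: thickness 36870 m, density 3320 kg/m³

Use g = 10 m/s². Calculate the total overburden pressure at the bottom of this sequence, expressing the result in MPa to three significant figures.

2470 MPa

alluvium: 2030 kg/m³ × 10 m/s² × 320 m = 6.496×10^6 Pa = 6.496 MPa
loess: 1620 kg/m³ × 10 m/s² × 350 m = 5.670×10^6 Pa = 5.670 MPa
dunite: 3330 kg/m³ × 10 m/s² × 36980 m = 1.231×10^9 Pa = 1231 MPa
peridotite: 3320 kg/m³ × 10 m/s² × 36870 m = 1.224×10^9 Pa = 1224 MPa
Total = 6.496 + 5.670 + 1231 + 1224 = 2467.7 MPa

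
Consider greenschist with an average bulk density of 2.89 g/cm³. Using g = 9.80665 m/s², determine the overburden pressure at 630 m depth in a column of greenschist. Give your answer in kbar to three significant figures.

0.179 kbar

greenschist: 2890 kg/m³ × 9.80665 m/s² × 630 m = 1.785×10^7 Pa = 0.1785 kbar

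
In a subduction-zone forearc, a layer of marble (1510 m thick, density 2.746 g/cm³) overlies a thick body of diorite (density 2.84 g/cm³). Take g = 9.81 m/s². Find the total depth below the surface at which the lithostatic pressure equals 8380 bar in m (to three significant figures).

30100 m

Pressure at base of upper layers: 2746×9.81×1510 = 4.068×10^7 Pa = 406.8 bar
Remaining pressure to be supplied by diorite: 8.380×10^8 − 4.068×10^7 = 7.973×10^8 Pa
Additional depth in diorite = 7.973×10^8 Pa / (2840 kg/m³ × 9.81 m/s²) = 28619 m
Total depth = 1510 m + 28619 m = 30129 m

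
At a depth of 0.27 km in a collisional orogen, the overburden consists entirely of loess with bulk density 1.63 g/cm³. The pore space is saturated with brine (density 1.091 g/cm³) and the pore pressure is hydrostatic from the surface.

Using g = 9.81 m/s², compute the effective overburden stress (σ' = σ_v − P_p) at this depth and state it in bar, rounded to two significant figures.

Overburden (lithostatic) stress σ_v:
loess: 1630 kg/m³ × 9.81 m/s² × 270 m = 4.317×10^6 Pa = 4.317 MPa
Pore pressure P_p = 1091 kg/m³ × 9.81 m/s² × 270 m = 2.890×10^6 Pa = 2.890 MPa
Effective stress σ' = σ_v − P_p = 4.317 − 2.890 = 1.4276 MPa = 14.276 bar

14 bar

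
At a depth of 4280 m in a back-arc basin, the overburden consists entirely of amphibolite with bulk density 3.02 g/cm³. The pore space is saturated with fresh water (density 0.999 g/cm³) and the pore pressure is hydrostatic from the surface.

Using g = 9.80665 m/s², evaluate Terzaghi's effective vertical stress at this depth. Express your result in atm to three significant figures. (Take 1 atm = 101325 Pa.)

Overburden (lithostatic) stress σ_v:
amphibolite: 3020 kg/m³ × 9.80665 m/s² × 4280 m = 1.268×10^8 Pa = 126.8 MPa
Pore pressure P_p = 999 kg/m³ × 9.80665 m/s² × 4280 m = 4.193×10^7 Pa = 41.93 MPa
Effective stress σ' = σ_v − P_p = 126.8 − 41.93 = 84.826 MPa = 837.17 atm

837 atm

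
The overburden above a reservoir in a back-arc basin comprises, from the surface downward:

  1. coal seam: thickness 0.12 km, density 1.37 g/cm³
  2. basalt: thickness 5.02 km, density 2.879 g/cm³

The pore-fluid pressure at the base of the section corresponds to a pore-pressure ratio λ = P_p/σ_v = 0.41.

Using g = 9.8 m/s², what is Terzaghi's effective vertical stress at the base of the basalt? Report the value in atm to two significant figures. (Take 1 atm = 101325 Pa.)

Overburden (lithostatic) stress σ_v:
coal seam: 1370 kg/m³ × 9.8 m/s² × 120 m = 1.611×10^6 Pa = 1.611 MPa
basalt: 2879 kg/m³ × 9.8 m/s² × 5020 m = 1.416×10^8 Pa = 141.6 MPa
Total = 1.611 + 141.6 = 143.25 MPa
Pore pressure P_p = λ·σ_v = 0.41 × 143.2 MPa = 58.73 MPa
Effective stress σ' = σ_v − P_p = 143.2 − 58.73 = 84.515 MPa = 834.10 atm

830 atm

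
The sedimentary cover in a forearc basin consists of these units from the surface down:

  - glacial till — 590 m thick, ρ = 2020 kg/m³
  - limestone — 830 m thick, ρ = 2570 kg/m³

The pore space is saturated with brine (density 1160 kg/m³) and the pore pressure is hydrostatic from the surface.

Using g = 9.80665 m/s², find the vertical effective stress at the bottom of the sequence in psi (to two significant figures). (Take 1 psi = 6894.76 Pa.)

Overburden (lithostatic) stress σ_v:
glacial till: 2020 kg/m³ × 9.80665 m/s² × 590 m = 1.169×10^7 Pa = 11.69 MPa
limestone: 2570 kg/m³ × 9.80665 m/s² × 830 m = 2.092×10^7 Pa = 20.92 MPa
Total = 11.69 + 20.92 = 32.606 MPa
Pore pressure P_p = 1160 kg/m³ × 9.80665 m/s² × 1420 m = 1.615×10^7 Pa = 16.15 MPa
Effective stress σ' = σ_v − P_p = 32.61 − 16.15 = 16.453 MPa = 2386.3 psi

2400 psi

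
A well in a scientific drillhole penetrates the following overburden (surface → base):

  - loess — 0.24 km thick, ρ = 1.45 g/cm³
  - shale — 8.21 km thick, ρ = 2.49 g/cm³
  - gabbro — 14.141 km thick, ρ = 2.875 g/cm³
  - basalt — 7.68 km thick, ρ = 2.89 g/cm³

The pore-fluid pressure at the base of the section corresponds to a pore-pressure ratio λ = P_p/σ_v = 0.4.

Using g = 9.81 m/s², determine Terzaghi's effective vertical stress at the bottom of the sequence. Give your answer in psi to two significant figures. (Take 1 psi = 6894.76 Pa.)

Overburden (lithostatic) stress σ_v:
loess: 1450 kg/m³ × 9.81 m/s² × 240 m = 3.414×10^6 Pa = 3.414 MPa
shale: 2490 kg/m³ × 9.81 m/s² × 8210 m = 2.005×10^8 Pa = 200.5 MPa
gabbro: 2875 kg/m³ × 9.81 m/s² × 14141 m = 3.988×10^8 Pa = 398.8 MPa
basalt: 2890 kg/m³ × 9.81 m/s² × 7680 m = 2.177×10^8 Pa = 217.7 MPa
Total = 3.414 + 200.5 + 398.8 + 217.7 = 820.52 MPa
Pore pressure P_p = λ·σ_v = 0.4 × 820.5 MPa = 328.2 MPa
Effective stress σ' = σ_v − P_p = 820.5 − 328.2 = 492.31 MPa = 71404 psi

71000 psi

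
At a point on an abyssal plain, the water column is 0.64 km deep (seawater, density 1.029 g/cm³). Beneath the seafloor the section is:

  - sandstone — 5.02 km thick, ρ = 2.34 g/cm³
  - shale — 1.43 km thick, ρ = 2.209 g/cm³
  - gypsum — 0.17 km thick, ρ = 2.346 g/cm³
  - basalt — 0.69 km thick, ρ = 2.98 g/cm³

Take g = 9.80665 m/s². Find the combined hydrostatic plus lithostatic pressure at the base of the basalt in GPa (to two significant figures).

0.18 GPa

seawater: 1029 kg/m³ × 9.80665 m/s² × 640 m = 6.458×10^6 Pa = 6.458×10^-3 GPa
sandstone: 2340 kg/m³ × 9.80665 m/s² × 5020 m = 1.152×10^8 Pa = 0.1152 GPa
shale: 2209 kg/m³ × 9.80665 m/s² × 1430 m = 3.098×10^7 Pa = 0.03098 GPa
gypsum: 2346 kg/m³ × 9.80665 m/s² × 170 m = 3.911×10^6 Pa = 3.911×10^-3 GPa
basalt: 2980 kg/m³ × 9.80665 m/s² × 690 m = 2.016×10^7 Pa = 0.02016 GPa
Total = 6.458×10^-3 + 0.1152 + 0.03098 + 3.911×10^-3 + 0.02016 = 0.17671 GPa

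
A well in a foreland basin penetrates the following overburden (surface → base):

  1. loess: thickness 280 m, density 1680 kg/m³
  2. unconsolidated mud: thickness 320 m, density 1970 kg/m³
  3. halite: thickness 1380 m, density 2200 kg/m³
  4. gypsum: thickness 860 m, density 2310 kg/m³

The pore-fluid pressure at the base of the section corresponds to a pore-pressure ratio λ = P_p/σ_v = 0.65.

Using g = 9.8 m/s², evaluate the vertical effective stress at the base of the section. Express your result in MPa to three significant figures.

Overburden (lithostatic) stress σ_v:
loess: 1680 kg/m³ × 9.8 m/s² × 280 m = 4.610×10^6 Pa = 4.610 MPa
unconsolidated mud: 1970 kg/m³ × 9.8 m/s² × 320 m = 6.178×10^6 Pa = 6.178 MPa
halite: 2200 kg/m³ × 9.8 m/s² × 1380 m = 2.975×10^7 Pa = 29.75 MPa
gypsum: 2310 kg/m³ × 9.8 m/s² × 860 m = 1.947×10^7 Pa = 19.47 MPa
Total = 4.610 + 6.178 + 29.75 + 19.47 = 60.009 MPa
Pore pressure P_p = λ·σ_v = 0.65 × 60.01 MPa = 39.01 MPa
Effective stress σ' = σ_v − P_p = 60.01 − 39.01 = 21.003 MPa

21.0 MPa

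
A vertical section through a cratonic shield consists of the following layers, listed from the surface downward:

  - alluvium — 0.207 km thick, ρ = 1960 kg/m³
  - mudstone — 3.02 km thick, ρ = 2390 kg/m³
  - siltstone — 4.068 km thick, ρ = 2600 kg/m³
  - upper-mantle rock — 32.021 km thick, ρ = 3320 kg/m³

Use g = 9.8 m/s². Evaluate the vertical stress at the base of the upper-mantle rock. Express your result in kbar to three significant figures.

alluvium: 1960 kg/m³ × 9.8 m/s² × 207 m = 3.976×10^6 Pa = 0.03976 kbar
mudstone: 2390 kg/m³ × 9.8 m/s² × 3020 m = 7.073×10^7 Pa = 0.7073 kbar
siltstone: 2600 kg/m³ × 9.8 m/s² × 4068 m = 1.037×10^8 Pa = 1.037 kbar
upper-mantle rock: 3320 kg/m³ × 9.8 m/s² × 32021 m = 1.042×10^9 Pa = 10.42 kbar
Total = 0.03976 + 0.7073 + 1.037 + 10.42 = 12.202 kbar

12.2 kbar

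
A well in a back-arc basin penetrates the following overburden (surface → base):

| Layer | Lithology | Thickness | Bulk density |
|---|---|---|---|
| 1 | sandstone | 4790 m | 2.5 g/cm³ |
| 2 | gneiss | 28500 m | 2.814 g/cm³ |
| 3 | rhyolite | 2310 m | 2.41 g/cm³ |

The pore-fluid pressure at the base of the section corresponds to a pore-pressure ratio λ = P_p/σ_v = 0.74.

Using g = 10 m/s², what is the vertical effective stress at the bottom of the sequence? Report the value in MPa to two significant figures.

250 MPa

Overburden (lithostatic) stress σ_v:
sandstone: 2500 kg/m³ × 10 m/s² × 4790 m = 1.198×10^8 Pa = 119.8 MPa
gneiss: 2814 kg/m³ × 10 m/s² × 28500 m = 8.020×10^8 Pa = 802.0 MPa
rhyolite: 2410 kg/m³ × 10 m/s² × 2310 m = 5.567×10^7 Pa = 55.67 MPa
Total = 119.8 + 802.0 + 55.67 = 977.41 MPa
Pore pressure P_p = λ·σ_v = 0.74 × 977.4 MPa = 723.3 MPa
Effective stress σ' = σ_v − P_p = 977.4 − 723.3 = 254.13 MPa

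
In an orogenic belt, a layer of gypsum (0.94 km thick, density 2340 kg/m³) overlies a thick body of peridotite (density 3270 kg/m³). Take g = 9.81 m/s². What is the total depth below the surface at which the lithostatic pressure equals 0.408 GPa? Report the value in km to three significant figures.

13.0 km

Pressure at base of upper layers: 2340×9.81×940 = 2.158×10^7 Pa = 0.02158 GPa
Remaining pressure to be supplied by peridotite: 4.080×10^8 − 2.158×10^7 = 3.864×10^8 Pa
Additional depth in peridotite = 3.864×10^8 Pa / (3270 kg/m³ × 9.81 m/s²) = 12046 m
Total depth = 940 m + 12046 m = 12986 m
= 12.986 km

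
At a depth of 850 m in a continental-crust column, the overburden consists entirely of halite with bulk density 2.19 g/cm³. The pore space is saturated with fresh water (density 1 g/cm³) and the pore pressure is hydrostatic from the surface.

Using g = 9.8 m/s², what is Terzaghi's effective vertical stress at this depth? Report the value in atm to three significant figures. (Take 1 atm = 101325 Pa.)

97.8 atm

Overburden (lithostatic) stress σ_v:
halite: 2190 kg/m³ × 9.8 m/s² × 850 m = 1.824×10^7 Pa = 18.24 MPa
Pore pressure P_p = 1000 kg/m³ × 9.8 m/s² × 850 m = 8.330×10^6 Pa = 8.330 MPa
Effective stress σ' = σ_v − P_p = 18.24 − 8.330 = 9.9127 MPa = 97.831 atm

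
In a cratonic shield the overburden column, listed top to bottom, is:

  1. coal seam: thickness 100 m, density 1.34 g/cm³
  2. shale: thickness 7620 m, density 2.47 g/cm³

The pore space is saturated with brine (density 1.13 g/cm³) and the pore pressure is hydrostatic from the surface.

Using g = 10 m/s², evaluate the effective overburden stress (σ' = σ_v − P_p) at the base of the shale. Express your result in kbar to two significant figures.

1.0 kbar

Overburden (lithostatic) stress σ_v:
coal seam: 1340 kg/m³ × 10 m/s² × 100 m = 1.340×10^6 Pa = 1.340 MPa
shale: 2470 kg/m³ × 10 m/s² × 7620 m = 1.882×10^8 Pa = 188.2 MPa
Total = 1.340 + 188.2 = 189.55 MPa
Pore pressure P_p = 1130 kg/m³ × 10 m/s² × 7720 m = 8.724×10^7 Pa = 87.24 MPa
Effective stress σ' = σ_v − P_p = 189.6 − 87.24 = 102.32 MPa = 1.0232 kbar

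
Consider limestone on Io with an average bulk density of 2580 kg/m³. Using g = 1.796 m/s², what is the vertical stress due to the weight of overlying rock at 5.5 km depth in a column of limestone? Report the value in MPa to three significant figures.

limestone: 2580 kg/m³ × 1.796 m/s² × 5500 m = 2.549×10^7 Pa = 25.49 MPa

25.5 MPa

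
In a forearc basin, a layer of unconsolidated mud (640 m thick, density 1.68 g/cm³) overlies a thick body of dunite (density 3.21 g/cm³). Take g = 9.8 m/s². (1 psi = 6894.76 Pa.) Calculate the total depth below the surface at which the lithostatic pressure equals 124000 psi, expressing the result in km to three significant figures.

27.5 km

Pressure at base of upper layers: 1680×9.8×640 = 1.054×10^7 Pa = 1528 psi
Remaining pressure to be supplied by dunite: 8.549×10^8 − 1.054×10^7 = 8.444×10^8 Pa
Additional depth in dunite = 8.444×10^8 Pa / (3210 kg/m³ × 9.8 m/s²) = 26843 m
Total depth = 640 m + 26843 m = 27483 m
= 27.483 km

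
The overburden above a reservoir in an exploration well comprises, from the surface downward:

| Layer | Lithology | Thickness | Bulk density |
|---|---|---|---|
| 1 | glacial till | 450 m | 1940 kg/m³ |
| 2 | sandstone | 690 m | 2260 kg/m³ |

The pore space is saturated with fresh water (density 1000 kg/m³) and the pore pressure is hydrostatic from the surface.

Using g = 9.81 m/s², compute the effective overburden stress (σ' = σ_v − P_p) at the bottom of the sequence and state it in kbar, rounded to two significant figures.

0.13 kbar

Overburden (lithostatic) stress σ_v:
glacial till: 1940 kg/m³ × 9.81 m/s² × 450 m = 8.564×10^6 Pa = 8.564 MPa
sandstone: 2260 kg/m³ × 9.81 m/s² × 690 m = 1.530×10^7 Pa = 15.30 MPa
Total = 8.564 + 15.30 = 23.862 MPa
Pore pressure P_p = 1000 kg/m³ × 9.81 m/s² × 1140 m = 1.118×10^7 Pa = 11.18 MPa
Effective stress σ' = σ_v − P_p = 23.86 − 11.18 = 12.678 MPa = 0.12678 kbar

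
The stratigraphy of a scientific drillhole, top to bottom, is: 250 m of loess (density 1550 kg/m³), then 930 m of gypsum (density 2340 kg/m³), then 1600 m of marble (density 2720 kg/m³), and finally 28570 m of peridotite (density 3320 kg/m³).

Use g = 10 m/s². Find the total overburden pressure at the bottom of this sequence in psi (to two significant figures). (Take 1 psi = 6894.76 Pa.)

150000 psi

loess: 1550 kg/m³ × 10 m/s² × 250 m = 3.875×10^6 Pa = 562.0 psi
gypsum: 2340 kg/m³ × 10 m/s² × 930 m = 2.176×10^7 Pa = 3156 psi
marble: 2720 kg/m³ × 10 m/s² × 1600 m = 4.352×10^7 Pa = 6312 psi
peridotite: 3320 kg/m³ × 10 m/s² × 28570 m = 9.485×10^8 Pa = 1.376×10^5 psi
Total = 562.0 + 3156 + 6312 + 1.376×10^5 = 1.4760×10^5 psi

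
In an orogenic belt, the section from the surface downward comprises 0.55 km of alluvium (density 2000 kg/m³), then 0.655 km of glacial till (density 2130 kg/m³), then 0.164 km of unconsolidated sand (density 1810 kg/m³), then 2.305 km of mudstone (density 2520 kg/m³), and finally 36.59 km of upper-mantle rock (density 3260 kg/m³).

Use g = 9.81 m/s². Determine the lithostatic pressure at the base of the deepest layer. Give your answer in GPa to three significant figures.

alluvium: 2000 kg/m³ × 9.81 m/s² × 550 m = 1.079×10^7 Pa = 0.01079 GPa
glacial till: 2130 kg/m³ × 9.81 m/s² × 655 m = 1.369×10^7 Pa = 0.01369 GPa
unconsolidated sand: 1810 kg/m³ × 9.81 m/s² × 164 m = 2.912×10^6 Pa = 2.912×10^-3 GPa
mudstone: 2520 kg/m³ × 9.81 m/s² × 2305 m = 5.698×10^7 Pa = 0.05698 GPa
upper-mantle rock: 3260 kg/m³ × 9.81 m/s² × 36590 m = 1.170×10^9 Pa = 1.170 GPa
Total = 0.01079 + 0.01369 + 2.912×10^-3 + 0.05698 + 1.170 = 1.2545 GPa

1.25 GPa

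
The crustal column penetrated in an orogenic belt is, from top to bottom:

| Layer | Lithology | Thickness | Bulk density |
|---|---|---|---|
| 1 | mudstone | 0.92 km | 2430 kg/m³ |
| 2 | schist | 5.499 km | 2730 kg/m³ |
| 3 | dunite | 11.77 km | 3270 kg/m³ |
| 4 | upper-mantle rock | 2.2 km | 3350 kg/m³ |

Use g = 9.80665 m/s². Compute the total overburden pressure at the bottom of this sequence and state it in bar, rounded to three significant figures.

mudstone: 2430 kg/m³ × 9.80665 m/s² × 920 m = 2.192×10^7 Pa = 219.2 bar
schist: 2730 kg/m³ × 9.80665 m/s² × 5499 m = 1.472×10^8 Pa = 1472 bar
dunite: 3270 kg/m³ × 9.80665 m/s² × 11770 m = 3.774×10^8 Pa = 3774 bar
upper-mantle rock: 3350 kg/m³ × 9.80665 m/s² × 2200 m = 7.228×10^7 Pa = 722.8 bar
Total = 219.2 + 1472 + 3774 + 722.8 = 6188.6 bar

6190 bar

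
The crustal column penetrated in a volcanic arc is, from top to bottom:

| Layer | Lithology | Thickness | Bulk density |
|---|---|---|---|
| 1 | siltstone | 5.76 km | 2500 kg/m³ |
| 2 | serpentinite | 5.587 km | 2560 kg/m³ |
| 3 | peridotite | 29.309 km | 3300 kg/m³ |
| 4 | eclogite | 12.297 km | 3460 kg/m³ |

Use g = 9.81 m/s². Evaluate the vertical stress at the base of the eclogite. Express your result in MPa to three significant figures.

siltstone: 2500 kg/m³ × 9.81 m/s² × 5760 m = 1.413×10^8 Pa = 141.3 MPa
serpentinite: 2560 kg/m³ × 9.81 m/s² × 5587 m = 1.403×10^8 Pa = 140.3 MPa
peridotite: 3300 kg/m³ × 9.81 m/s² × 29309 m = 9.488×10^8 Pa = 948.8 MPa
eclogite: 3460 kg/m³ × 9.81 m/s² × 12297 m = 4.174×10^8 Pa = 417.4 MPa
Total = 141.3 + 140.3 + 948.8 + 417.4 = 1647.8 MPa

1650 MPa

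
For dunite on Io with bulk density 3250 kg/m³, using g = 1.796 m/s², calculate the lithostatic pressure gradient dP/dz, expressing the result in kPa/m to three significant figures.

dP/dz = ρg = 3250 kg/m³ × 1.796 m/s² = 5837.0 Pa/m
= 5837.0 Pa/m × (1 kPa/m / 1000.0 Pa/m) = 5.8370 kPa/m

5.84 kPa/m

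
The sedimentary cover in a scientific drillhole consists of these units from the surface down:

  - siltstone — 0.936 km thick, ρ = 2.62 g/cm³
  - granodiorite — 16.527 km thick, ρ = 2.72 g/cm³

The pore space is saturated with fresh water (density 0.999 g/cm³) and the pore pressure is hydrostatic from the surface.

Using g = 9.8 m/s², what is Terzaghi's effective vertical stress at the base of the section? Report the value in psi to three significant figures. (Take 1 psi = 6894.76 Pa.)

Overburden (lithostatic) stress σ_v:
siltstone: 2620 kg/m³ × 9.8 m/s² × 936 m = 2.403×10^7 Pa = 24.03 MPa
granodiorite: 2720 kg/m³ × 9.8 m/s² × 16527 m = 4.405×10^8 Pa = 440.5 MPa
Total = 24.03 + 440.5 = 464.58 MPa
Pore pressure P_p = 999 kg/m³ × 9.8 m/s² × 17463 m = 1.710×10^8 Pa = 171.0 MPa
Effective stress σ' = σ_v − P_p = 464.6 − 171.0 = 293.61 MPa = 42585 psi

42600 psi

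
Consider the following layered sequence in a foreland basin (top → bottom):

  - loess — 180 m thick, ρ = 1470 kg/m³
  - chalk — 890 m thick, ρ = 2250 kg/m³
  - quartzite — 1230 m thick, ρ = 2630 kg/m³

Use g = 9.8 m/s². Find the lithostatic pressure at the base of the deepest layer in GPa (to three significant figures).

0.0539 GPa

loess: 1470 kg/m³ × 9.8 m/s² × 180 m = 2.593×10^6 Pa = 2.593×10^-3 GPa
chalk: 2250 kg/m³ × 9.8 m/s² × 890 m = 1.962×10^7 Pa = 0.01962 GPa
quartzite: 2630 kg/m³ × 9.8 m/s² × 1230 m = 3.170×10^7 Pa = 0.03170 GPa
Total = 2.593×10^-3 + 0.01962 + 0.03170 = 0.053920 GPa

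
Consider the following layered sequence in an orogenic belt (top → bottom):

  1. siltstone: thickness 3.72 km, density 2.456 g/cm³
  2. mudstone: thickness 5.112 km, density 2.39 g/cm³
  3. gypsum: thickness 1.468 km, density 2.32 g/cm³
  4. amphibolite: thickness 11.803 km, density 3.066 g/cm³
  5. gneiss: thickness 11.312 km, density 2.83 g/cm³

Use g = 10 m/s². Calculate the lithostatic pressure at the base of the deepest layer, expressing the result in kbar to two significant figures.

9.3 kbar

siltstone: 2456 kg/m³ × 10 m/s² × 3720 m = 9.136×10^7 Pa = 0.9136 kbar
mudstone: 2390 kg/m³ × 10 m/s² × 5112 m = 1.222×10^8 Pa = 1.222 kbar
gypsum: 2320 kg/m³ × 10 m/s² × 1468 m = 3.406×10^7 Pa = 0.3406 kbar
amphibolite: 3066 kg/m³ × 10 m/s² × 11803 m = 3.619×10^8 Pa = 3.619 kbar
gneiss: 2830 kg/m³ × 10 m/s² × 11312 m = 3.201×10^8 Pa = 3.201 kbar
Total = 0.9136 + 1.222 + 0.3406 + 3.619 + 3.201 = 9.2961 kbar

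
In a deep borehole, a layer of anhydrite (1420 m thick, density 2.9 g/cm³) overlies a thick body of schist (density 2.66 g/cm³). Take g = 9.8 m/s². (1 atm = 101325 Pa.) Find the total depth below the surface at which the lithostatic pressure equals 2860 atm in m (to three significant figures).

11000 m

Pressure at base of upper layers: 2900×9.8×1420 = 4.036×10^7 Pa = 398.3 atm
Remaining pressure to be supplied by schist: 2.898×10^8 − 4.036×10^7 = 2.494×10^8 Pa
Additional depth in schist = 2.494×10^8 Pa / (2660 kg/m³ × 9.8 m/s²) = 9568.6 m
Total depth = 1420 m + 9568.6 m = 10989 m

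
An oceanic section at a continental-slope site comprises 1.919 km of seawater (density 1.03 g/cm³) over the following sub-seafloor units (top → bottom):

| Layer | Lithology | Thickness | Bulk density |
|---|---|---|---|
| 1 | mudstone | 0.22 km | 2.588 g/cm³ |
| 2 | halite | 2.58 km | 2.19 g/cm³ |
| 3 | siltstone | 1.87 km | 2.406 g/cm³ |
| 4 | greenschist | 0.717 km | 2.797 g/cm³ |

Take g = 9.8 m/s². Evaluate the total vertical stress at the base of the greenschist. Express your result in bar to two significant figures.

seawater: 1030 kg/m³ × 9.8 m/s² × 1919 m = 1.937×10^7 Pa = 193.7 bar
mudstone: 2588 kg/m³ × 9.8 m/s² × 220 m = 5.580×10^6 Pa = 55.80 bar
halite: 2190 kg/m³ × 9.8 m/s² × 2580 m = 5.537×10^7 Pa = 553.7 bar
siltstone: 2406 kg/m³ × 9.8 m/s² × 1870 m = 4.409×10^7 Pa = 440.9 bar
greenschist: 2797 kg/m³ × 9.8 m/s² × 717 m = 1.965×10^7 Pa = 196.5 bar
Total = 193.7 + 55.80 + 553.7 + 440.9 + 196.5 = 1440.7 bar

1400 bar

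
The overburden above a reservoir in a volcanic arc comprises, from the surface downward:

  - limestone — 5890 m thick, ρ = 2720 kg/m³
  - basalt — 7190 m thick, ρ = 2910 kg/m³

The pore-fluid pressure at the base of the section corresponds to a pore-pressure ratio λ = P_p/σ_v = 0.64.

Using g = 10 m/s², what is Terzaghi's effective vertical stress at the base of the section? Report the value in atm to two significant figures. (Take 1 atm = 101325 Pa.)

Overburden (lithostatic) stress σ_v:
limestone: 2720 kg/m³ × 10 m/s² × 5890 m = 1.602×10^8 Pa = 160.2 MPa
basalt: 2910 kg/m³ × 10 m/s² × 7190 m = 2.092×10^8 Pa = 209.2 MPa
Total = 160.2 + 209.2 = 369.44 MPa
Pore pressure P_p = λ·σ_v = 0.64 × 369.4 MPa = 236.4 MPa
Effective stress σ' = σ_v − P_p = 369.4 − 236.4 = 133.00 MPa = 1312.6 atm

1300 atm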